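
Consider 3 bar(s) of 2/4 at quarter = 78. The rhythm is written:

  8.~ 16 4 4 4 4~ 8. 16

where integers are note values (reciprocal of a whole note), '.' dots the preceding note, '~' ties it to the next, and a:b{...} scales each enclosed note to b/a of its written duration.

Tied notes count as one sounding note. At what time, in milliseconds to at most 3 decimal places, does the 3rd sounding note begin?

note 3 onset = 2b = 1538.462ms

1. 0.0ms @ 0 + 769.231ms (1)
2. 769.231ms @ 1 + 769.231ms (1)
3. 1538.462ms @ 2 + 769.231ms (1)
4. 2307.692ms @ 3 + 769.231ms (1)
5. 3076.923ms @ 4 + 1346.154ms (7/4)
6. 4423.077ms @ 23/4 + 192.308ms (1/4)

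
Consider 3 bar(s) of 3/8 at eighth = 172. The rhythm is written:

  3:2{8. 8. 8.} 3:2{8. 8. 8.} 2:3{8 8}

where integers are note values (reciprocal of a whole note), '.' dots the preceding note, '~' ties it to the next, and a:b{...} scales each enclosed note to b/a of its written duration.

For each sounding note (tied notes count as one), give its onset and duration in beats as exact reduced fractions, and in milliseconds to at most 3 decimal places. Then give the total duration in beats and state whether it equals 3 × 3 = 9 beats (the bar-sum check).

1) 0.0ms=0b +348.837ms=1b
2) 348.837ms=1b +348.837ms=1b
3) 697.674ms=2b +348.837ms=1b
4) 1046.512ms=3b +348.837ms=1b
5) 1395.349ms=4b +348.837ms=1b
6) 1744.186ms=5b +348.837ms=1b
7) 2093.023ms=6b +523.256ms=3/2b
8) 2616.279ms=15/2b +523.256ms=3/2b
Σ=9b of 9 (172bpm 3/8) — PASS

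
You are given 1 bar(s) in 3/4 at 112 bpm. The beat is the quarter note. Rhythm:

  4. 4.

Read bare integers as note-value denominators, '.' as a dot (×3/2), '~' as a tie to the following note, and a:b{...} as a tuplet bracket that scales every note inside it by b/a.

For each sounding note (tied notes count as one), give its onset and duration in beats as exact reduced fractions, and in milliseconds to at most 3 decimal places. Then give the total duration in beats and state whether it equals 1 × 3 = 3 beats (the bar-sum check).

1) 0.0ms=0b +803.571ms=3/2b
2) 803.571ms=3/2b +803.571ms=3/2b
Σ=3b of 3 (112bpm 3/4) — PASS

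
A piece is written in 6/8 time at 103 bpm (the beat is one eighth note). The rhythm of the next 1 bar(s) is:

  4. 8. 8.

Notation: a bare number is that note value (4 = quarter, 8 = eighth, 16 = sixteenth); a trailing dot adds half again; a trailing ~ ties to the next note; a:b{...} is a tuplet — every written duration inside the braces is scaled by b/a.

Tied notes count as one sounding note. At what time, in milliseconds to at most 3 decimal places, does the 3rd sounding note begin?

note 3 onset = 9/2b = 2621.359ms

1. 0.0ms @ 0 + 1747.573ms (3)
2. 1747.573ms @ 3 + 873.786ms (3/2)
3. 2621.359ms @ 9/2 + 873.786ms (3/2)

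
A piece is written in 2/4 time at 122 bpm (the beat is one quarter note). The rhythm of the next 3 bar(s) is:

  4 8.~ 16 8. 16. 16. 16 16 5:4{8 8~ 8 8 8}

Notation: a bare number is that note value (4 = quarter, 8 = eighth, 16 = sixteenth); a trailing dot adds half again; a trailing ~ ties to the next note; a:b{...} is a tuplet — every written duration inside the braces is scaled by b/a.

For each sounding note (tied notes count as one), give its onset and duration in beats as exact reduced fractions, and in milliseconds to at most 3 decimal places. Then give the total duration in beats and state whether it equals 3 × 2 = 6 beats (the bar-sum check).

1) 0.0ms=0b +491.803ms=1b
2) 491.803ms=1b +491.803ms=1b
3) 983.607ms=2b +368.852ms=3/4b
4) 1352.459ms=11/4b +184.426ms=3/8b
5) 1536.885ms=25/8b +184.426ms=3/8b
6) 1721.311ms=7/2b +122.951ms=1/4b
7) 1844.262ms=15/4b +122.951ms=1/4b
8) 1967.213ms=4b +196.721ms=2/5b
9) 2163.934ms=22/5b +393.443ms=4/5b
10) 2557.377ms=26/5b +196.721ms=2/5b
11) 2754.098ms=28/5b +196.721ms=2/5b
Σ=6b of 6 (122bpm 2/4) — PASS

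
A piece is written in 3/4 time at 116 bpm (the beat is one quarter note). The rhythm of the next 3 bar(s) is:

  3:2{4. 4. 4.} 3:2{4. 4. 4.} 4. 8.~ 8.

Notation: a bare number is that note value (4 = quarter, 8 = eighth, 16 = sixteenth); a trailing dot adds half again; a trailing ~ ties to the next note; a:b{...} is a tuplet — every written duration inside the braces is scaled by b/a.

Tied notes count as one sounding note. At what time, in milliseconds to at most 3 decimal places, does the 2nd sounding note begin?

1. 0.0ms @ 0 + 517.241ms (1)
2. 517.241ms @ 1 + 517.241ms (1)
3. 1034.483ms @ 2 + 517.241ms (1)
4. 1551.724ms @ 3 + 517.241ms (1)
5. 2068.966ms @ 4 + 517.241ms (1)
6. 2586.207ms @ 5 + 517.241ms (1)
7. 3103.448ms @ 6 + 775.862ms (3/2)
8. 3879.31ms @ 15/2 + 775.862ms (3/2)

note 2 onset = 1b = 517.241ms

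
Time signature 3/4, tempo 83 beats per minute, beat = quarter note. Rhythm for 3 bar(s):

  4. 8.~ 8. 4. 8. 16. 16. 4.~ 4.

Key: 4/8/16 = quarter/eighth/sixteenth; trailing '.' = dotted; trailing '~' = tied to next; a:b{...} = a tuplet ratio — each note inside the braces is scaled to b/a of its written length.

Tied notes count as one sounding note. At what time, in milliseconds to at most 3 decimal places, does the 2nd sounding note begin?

note 2 onset = 3/2b = 1084.337ms

1. 0.0ms @ 0 + 1084.337ms (3/2)
2. 1084.337ms @ 3/2 + 1084.337ms (3/2)
3. 2168.675ms @ 3 + 1084.337ms (3/2)
4. 3253.012ms @ 9/2 + 542.169ms (3/4)
5. 3795.181ms @ 21/4 + 271.084ms (3/8)
6. 4066.265ms @ 45/8 + 271.084ms (3/8)
7. 4337.349ms @ 6 + 2168.675ms (3)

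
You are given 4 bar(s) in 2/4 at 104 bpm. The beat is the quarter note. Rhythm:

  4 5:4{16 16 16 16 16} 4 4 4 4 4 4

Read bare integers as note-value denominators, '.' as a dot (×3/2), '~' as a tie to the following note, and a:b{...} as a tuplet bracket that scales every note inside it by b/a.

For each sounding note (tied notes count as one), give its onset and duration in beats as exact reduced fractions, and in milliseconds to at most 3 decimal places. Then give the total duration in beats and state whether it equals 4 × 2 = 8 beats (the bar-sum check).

1) 0.0ms=0b +576.923ms=1b
2) 576.923ms=1b +115.385ms=1/5b
3) 692.308ms=6/5b +115.385ms=1/5b
4) 807.692ms=7/5b +115.385ms=1/5b
5) 923.077ms=8/5b +115.385ms=1/5b
6) 1038.462ms=9/5b +115.385ms=1/5b
7) 1153.846ms=2b +576.923ms=1b
8) 1730.769ms=3b +576.923ms=1b
9) 2307.692ms=4b +576.923ms=1b
10) 2884.615ms=5b +576.923ms=1b
11) 3461.538ms=6b +576.923ms=1b
12) 4038.462ms=7b +576.923ms=1b
Σ=8b of 8 (104bpm 2/4) — PASS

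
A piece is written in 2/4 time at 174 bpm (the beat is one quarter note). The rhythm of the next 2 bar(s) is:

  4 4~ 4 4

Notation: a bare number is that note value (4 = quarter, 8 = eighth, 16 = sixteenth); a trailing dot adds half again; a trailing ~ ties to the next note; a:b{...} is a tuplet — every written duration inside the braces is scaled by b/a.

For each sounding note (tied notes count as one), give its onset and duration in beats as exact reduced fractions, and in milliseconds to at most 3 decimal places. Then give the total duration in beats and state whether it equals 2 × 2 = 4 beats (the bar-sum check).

1) 0.0ms=0b +344.828ms=1b
2) 344.828ms=1b +689.655ms=2b
3) 1034.483ms=3b +344.828ms=1b
Σ=4b of 4 (174bpm 2/4) — PASS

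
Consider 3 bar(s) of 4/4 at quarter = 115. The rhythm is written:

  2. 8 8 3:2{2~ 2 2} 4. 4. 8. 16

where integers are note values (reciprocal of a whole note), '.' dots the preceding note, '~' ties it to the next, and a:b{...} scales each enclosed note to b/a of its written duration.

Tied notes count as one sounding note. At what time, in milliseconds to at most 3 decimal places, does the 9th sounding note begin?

note 9 onset = 47/4b = 6130.435ms

1. 0.0ms @ 0 + 1565.217ms (3)
2. 1565.217ms @ 3 + 260.87ms (1/2)
3. 1826.087ms @ 7/2 + 260.87ms (1/2)
4. 2086.957ms @ 4 + 1391.304ms (8/3)
5. 3478.261ms @ 20/3 + 695.652ms (4/3)
6. 4173.913ms @ 8 + 782.609ms (3/2)
7. 4956.522ms @ 19/2 + 782.609ms (3/2)
8. 5739.13ms @ 11 + 391.304ms (3/4)
9. 6130.435ms @ 47/4 + 130.435ms (1/4)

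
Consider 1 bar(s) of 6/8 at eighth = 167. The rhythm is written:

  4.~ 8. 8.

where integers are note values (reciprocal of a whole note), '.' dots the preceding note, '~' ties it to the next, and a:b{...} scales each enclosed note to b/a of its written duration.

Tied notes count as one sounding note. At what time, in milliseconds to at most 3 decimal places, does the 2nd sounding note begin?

note 2 onset = 9/2b = 1616.766ms

1. 0.0ms @ 0 + 1616.766ms (9/2)
2. 1616.766ms @ 9/2 + 538.922ms (3/2)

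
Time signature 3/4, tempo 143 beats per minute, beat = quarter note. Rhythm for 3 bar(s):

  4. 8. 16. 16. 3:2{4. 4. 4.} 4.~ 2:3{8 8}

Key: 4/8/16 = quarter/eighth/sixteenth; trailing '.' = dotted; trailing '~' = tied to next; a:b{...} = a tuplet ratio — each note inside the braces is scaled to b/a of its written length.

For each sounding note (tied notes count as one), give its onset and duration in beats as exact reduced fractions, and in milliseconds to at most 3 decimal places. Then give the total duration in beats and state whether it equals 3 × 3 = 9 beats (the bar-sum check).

1) 0.0ms=0b +629.371ms=3/2b
2) 629.371ms=3/2b +314.685ms=3/4b
3) 944.056ms=9/4b +157.343ms=3/8b
4) 1101.399ms=21/8b +157.343ms=3/8b
5) 1258.741ms=3b +419.58ms=1b
6) 1678.322ms=4b +419.58ms=1b
7) 2097.902ms=5b +419.58ms=1b
8) 2517.483ms=6b +944.056ms=9/4b
9) 3461.538ms=33/4b +314.685ms=3/4b
Σ=9b of 9 (143bpm 3/4) — PASS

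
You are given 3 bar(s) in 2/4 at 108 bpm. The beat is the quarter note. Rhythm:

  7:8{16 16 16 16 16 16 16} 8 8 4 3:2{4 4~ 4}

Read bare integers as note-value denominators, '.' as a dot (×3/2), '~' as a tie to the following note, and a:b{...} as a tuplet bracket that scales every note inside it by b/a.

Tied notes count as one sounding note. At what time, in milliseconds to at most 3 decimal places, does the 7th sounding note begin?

1. 0.0ms @ 0 + 158.73ms (2/7)
2. 158.73ms @ 2/7 + 158.73ms (2/7)
3. 317.46ms @ 4/7 + 158.73ms (2/7)
4. 476.19ms @ 6/7 + 158.73ms (2/7)
5. 634.921ms @ 8/7 + 158.73ms (2/7)
6. 793.651ms @ 10/7 + 158.73ms (2/7)
7. 952.381ms @ 12/7 + 158.73ms (2/7)
8. 1111.111ms @ 2 + 277.778ms (1/2)
9. 1388.889ms @ 5/2 + 277.778ms (1/2)
10. 1666.667ms @ 3 + 555.556ms (1)
11. 2222.222ms @ 4 + 370.37ms (2/3)
12. 2592.593ms @ 14/3 + 740.741ms (4/3)

note 7 onset = 12/7b = 952.381ms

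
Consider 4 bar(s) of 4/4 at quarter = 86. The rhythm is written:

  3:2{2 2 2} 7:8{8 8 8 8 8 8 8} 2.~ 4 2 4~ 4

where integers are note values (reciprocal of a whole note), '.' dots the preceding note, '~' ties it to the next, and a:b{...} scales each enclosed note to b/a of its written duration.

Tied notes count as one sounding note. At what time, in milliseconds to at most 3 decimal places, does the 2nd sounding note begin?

1. 0.0ms @ 0 + 930.233ms (4/3)
2. 930.233ms @ 4/3 + 930.233ms (4/3)
3. 1860.465ms @ 8/3 + 930.233ms (4/3)
4. 2790.698ms @ 4 + 398.671ms (4/7)
5. 3189.369ms @ 32/7 + 398.671ms (4/7)
6. 3588.04ms @ 36/7 + 398.671ms (4/7)
7. 3986.711ms @ 40/7 + 398.671ms (4/7)
8. 4385.382ms @ 44/7 + 398.671ms (4/7)
9. 4784.053ms @ 48/7 + 398.671ms (4/7)
10. 5182.724ms @ 52/7 + 398.671ms (4/7)
11. 5581.395ms @ 8 + 2790.698ms (4)
12. 8372.093ms @ 12 + 1395.349ms (2)
13. 9767.442ms @ 14 + 1395.349ms (2)

note 2 onset = 4/3b = 930.233ms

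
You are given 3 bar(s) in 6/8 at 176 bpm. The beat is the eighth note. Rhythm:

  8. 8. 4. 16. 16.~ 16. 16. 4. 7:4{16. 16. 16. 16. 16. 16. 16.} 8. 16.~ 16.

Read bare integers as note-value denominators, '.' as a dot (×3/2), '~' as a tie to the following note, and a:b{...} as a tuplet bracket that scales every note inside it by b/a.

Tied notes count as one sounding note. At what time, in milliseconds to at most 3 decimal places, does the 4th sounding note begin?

note 4 onset = 6b = 2045.455ms

1. 0.0ms @ 0 + 511.364ms (3/2)
2. 511.364ms @ 3/2 + 511.364ms (3/2)
3. 1022.727ms @ 3 + 1022.727ms (3)
4. 2045.455ms @ 6 + 255.682ms (3/4)
5. 2301.136ms @ 27/4 + 511.364ms (3/2)
6. 2812.5ms @ 33/4 + 255.682ms (3/4)
7. 3068.182ms @ 9 + 1022.727ms (3)
8. 4090.909ms @ 12 + 146.104ms (3/7)
9. 4237.013ms @ 87/7 + 146.104ms (3/7)
10. 4383.117ms @ 90/7 + 146.104ms (3/7)
11. 4529.221ms @ 93/7 + 146.104ms (3/7)
12. 4675.325ms @ 96/7 + 146.104ms (3/7)
13. 4821.429ms @ 99/7 + 146.104ms (3/7)
14. 4967.532ms @ 102/7 + 146.104ms (3/7)
15. 5113.636ms @ 15 + 511.364ms (3/2)
16. 5625.0ms @ 33/2 + 511.364ms (3/2)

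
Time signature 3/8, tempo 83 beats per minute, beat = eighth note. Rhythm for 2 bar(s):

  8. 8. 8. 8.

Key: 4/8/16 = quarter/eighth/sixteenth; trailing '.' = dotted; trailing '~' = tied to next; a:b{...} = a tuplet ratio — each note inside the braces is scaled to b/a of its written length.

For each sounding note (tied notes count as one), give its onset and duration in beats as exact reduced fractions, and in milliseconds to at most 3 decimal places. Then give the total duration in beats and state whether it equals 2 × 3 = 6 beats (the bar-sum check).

1) 0.0ms=0b +1084.337ms=3/2b
2) 1084.337ms=3/2b +1084.337ms=3/2b
3) 2168.675ms=3b +1084.337ms=3/2b
4) 3253.012ms=9/2b +1084.337ms=3/2b
Σ=6b of 6 (83bpm 3/8) — PASS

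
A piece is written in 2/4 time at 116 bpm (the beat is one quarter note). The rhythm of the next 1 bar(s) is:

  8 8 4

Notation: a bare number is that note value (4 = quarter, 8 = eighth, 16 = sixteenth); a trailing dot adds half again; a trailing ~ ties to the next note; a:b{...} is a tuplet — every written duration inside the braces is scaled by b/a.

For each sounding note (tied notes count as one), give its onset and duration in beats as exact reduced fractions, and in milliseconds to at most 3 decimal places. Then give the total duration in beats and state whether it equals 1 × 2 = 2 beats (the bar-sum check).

1) 0.0ms=0b +258.621ms=1/2b
2) 258.621ms=1/2b +258.621ms=1/2b
3) 517.241ms=1b +517.241ms=1b
Σ=2b of 2 (116bpm 2/4) — PASS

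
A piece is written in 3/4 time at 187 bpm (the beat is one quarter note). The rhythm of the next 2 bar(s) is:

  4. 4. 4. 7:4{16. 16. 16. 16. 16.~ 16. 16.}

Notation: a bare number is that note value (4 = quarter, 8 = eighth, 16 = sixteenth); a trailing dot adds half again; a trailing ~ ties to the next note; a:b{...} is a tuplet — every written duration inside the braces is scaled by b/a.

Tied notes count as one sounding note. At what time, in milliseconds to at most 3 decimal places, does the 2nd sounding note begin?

note 2 onset = 3/2b = 481.283ms

1. 0.0ms @ 0 + 481.283ms (3/2)
2. 481.283ms @ 3/2 + 481.283ms (3/2)
3. 962.567ms @ 3 + 481.283ms (3/2)
4. 1443.85ms @ 9/2 + 68.755ms (3/14)
5. 1512.605ms @ 33/7 + 68.755ms (3/14)
6. 1581.36ms @ 69/14 + 68.755ms (3/14)
7. 1650.115ms @ 36/7 + 68.755ms (3/14)
8. 1718.869ms @ 75/14 + 137.51ms (3/7)
9. 1856.379ms @ 81/14 + 68.755ms (3/14)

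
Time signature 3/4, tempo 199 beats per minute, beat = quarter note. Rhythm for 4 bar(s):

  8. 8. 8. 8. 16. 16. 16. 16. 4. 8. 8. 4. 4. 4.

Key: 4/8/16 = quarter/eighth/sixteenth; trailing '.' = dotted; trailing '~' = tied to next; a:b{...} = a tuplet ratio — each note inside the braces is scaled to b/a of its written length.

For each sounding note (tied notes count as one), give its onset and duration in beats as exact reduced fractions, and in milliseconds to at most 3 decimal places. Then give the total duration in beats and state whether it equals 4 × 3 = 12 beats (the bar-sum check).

1) 0.0ms=0b +226.131ms=3/4b
2) 226.131ms=3/4b +226.131ms=3/4b
3) 452.261ms=3/2b +226.131ms=3/4b
4) 678.392ms=9/4b +226.131ms=3/4b
5) 904.523ms=3b +113.065ms=3/8b
6) 1017.588ms=27/8b +113.065ms=3/8b
7) 1130.653ms=15/4b +113.065ms=3/8b
8) 1243.719ms=33/8b +113.065ms=3/8b
9) 1356.784ms=9/2b +452.261ms=3/2b
10) 1809.045ms=6b +226.131ms=3/4b
11) 2035.176ms=27/4b +226.131ms=3/4b
12) 2261.307ms=15/2b +452.261ms=3/2b
13) 2713.568ms=9b +452.261ms=3/2b
14) 3165.829ms=21/2b +452.261ms=3/2b
Σ=12b of 12 (199bpm 3/4) — PASS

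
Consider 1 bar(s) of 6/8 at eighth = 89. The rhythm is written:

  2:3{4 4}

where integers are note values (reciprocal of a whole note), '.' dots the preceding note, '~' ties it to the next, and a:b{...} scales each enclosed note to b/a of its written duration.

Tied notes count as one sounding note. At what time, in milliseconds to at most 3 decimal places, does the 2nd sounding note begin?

note 2 onset = 3b = 2022.472ms

1. 0.0ms @ 0 + 2022.472ms (3)
2. 2022.472ms @ 3 + 2022.472ms (3)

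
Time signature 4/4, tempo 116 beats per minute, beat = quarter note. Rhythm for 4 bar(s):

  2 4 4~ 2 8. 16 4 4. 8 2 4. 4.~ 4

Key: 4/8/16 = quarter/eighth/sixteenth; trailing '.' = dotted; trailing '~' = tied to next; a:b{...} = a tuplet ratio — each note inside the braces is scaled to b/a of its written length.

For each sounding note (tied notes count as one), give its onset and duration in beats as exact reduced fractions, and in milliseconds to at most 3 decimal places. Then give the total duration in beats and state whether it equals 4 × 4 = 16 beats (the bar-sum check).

1) 0.0ms=0b +1034.483ms=2b
2) 1034.483ms=2b +517.241ms=1b
3) 1551.724ms=3b +1551.724ms=3b
4) 3103.448ms=6b +387.931ms=3/4b
5) 3491.379ms=27/4b +129.31ms=1/4b
6) 3620.69ms=7b +517.241ms=1b
7) 4137.931ms=8b +775.862ms=3/2b
8) 4913.793ms=19/2b +258.621ms=1/2b
9) 5172.414ms=10b +1034.483ms=2b
10) 6206.897ms=12b +775.862ms=3/2b
11) 6982.759ms=27/2b +1293.103ms=5/2b
Σ=16b of 16 (116bpm 4/4) — PASS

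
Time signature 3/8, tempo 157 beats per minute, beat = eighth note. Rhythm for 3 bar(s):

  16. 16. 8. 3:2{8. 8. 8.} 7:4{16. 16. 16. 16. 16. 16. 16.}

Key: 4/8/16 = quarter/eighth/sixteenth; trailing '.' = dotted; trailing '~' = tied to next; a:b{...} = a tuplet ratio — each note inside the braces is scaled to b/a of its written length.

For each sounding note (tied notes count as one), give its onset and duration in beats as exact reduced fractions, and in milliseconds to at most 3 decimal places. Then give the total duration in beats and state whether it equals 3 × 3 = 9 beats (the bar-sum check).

1) 0.0ms=0b +286.624ms=3/4b
2) 286.624ms=3/4b +286.624ms=3/4b
3) 573.248ms=3/2b +573.248ms=3/2b
4) 1146.497ms=3b +382.166ms=1b
5) 1528.662ms=4b +382.166ms=1b
6) 1910.828ms=5b +382.166ms=1b
7) 2292.994ms=6b +163.785ms=3/7b
8) 2456.779ms=45/7b +163.785ms=3/7b
9) 2620.564ms=48/7b +163.785ms=3/7b
10) 2784.349ms=51/7b +163.785ms=3/7b
11) 2948.135ms=54/7b +163.785ms=3/7b
12) 3111.92ms=57/7b +163.785ms=3/7b
13) 3275.705ms=60/7b +163.785ms=3/7b
Σ=9b of 9 (157bpm 3/8) — PASS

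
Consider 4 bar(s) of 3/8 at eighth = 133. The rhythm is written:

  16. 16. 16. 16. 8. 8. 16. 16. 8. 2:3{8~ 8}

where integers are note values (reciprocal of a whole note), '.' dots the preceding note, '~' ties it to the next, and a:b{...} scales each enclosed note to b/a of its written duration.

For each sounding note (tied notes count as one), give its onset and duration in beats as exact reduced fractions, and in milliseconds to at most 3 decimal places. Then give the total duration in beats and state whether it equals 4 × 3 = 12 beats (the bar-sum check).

1) 0.0ms=0b +338.346ms=3/4b
2) 338.346ms=3/4b +338.346ms=3/4b
3) 676.692ms=3/2b +338.346ms=3/4b
4) 1015.038ms=9/4b +338.346ms=3/4b
5) 1353.383ms=3b +676.692ms=3/2b
6) 2030.075ms=9/2b +676.692ms=3/2b
7) 2706.767ms=6b +338.346ms=3/4b
8) 3045.113ms=27/4b +338.346ms=3/4b
9) 3383.459ms=15/2b +676.692ms=3/2b
10) 4060.15ms=9b +1353.383ms=3b
Σ=12b of 12 (133bpm 3/8) — PASS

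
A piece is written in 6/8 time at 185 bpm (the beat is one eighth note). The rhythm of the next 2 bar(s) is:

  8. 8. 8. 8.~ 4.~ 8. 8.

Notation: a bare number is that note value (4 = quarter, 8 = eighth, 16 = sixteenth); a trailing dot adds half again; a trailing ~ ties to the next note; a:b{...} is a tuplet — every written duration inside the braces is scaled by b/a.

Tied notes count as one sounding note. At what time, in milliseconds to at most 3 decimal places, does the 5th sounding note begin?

1. 0.0ms @ 0 + 486.486ms (3/2)
2. 486.486ms @ 3/2 + 486.486ms (3/2)
3. 972.973ms @ 3 + 486.486ms (3/2)
4. 1459.459ms @ 9/2 + 1945.946ms (6)
5. 3405.405ms @ 21/2 + 486.486ms (3/2)

note 5 onset = 21/2b = 3405.405ms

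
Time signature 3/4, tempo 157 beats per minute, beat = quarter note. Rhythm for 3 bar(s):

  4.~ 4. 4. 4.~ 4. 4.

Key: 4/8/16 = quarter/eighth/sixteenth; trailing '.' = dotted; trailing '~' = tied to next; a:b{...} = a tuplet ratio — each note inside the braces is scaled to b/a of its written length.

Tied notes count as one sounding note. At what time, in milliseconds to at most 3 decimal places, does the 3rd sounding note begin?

1. 0.0ms @ 0 + 1146.497ms (3)
2. 1146.497ms @ 3 + 573.248ms (3/2)
3. 1719.745ms @ 9/2 + 1146.497ms (3)
4. 2866.242ms @ 15/2 + 573.248ms (3/2)

note 3 onset = 9/2b = 1719.745ms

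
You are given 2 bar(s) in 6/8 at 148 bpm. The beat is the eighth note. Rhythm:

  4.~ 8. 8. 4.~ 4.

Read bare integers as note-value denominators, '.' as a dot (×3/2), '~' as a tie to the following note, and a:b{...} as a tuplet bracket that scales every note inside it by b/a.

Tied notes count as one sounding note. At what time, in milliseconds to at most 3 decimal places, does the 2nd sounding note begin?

1. 0.0ms @ 0 + 1824.324ms (9/2)
2. 1824.324ms @ 9/2 + 608.108ms (3/2)
3. 2432.432ms @ 6 + 2432.432ms (6)

note 2 onset = 9/2b = 1824.324ms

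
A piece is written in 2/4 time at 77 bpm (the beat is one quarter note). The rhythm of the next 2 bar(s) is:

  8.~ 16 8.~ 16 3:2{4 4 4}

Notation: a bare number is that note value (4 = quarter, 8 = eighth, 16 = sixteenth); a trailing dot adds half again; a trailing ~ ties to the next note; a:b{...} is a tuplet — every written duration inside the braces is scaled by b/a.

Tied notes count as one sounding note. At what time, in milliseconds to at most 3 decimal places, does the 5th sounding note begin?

note 5 onset = 10/3b = 2597.403ms

1. 0.0ms @ 0 + 779.221ms (1)
2. 779.221ms @ 1 + 779.221ms (1)
3. 1558.442ms @ 2 + 519.481ms (2/3)
4. 2077.922ms @ 8/3 + 519.481ms (2/3)
5. 2597.403ms @ 10/3 + 519.481ms (2/3)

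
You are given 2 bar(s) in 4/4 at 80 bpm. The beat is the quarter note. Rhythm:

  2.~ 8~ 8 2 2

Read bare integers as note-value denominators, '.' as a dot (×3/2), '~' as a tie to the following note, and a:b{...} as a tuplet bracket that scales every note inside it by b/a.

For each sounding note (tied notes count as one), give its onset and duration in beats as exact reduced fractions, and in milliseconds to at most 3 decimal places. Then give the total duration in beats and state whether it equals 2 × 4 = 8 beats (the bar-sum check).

1) 0.0ms=0b +3000.0ms=4b
2) 3000.0ms=4b +1500.0ms=2b
3) 4500.0ms=6b +1500.0ms=2b
Σ=8b of 8 (80bpm 4/4) — PASS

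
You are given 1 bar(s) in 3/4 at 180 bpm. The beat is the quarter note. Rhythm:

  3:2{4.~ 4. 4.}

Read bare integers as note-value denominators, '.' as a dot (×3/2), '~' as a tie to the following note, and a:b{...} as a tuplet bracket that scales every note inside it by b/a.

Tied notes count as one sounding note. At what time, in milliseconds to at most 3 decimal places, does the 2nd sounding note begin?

note 2 onset = 2b = 666.667ms

1. 0.0ms @ 0 + 666.667ms (2)
2. 666.667ms @ 2 + 333.333ms (1)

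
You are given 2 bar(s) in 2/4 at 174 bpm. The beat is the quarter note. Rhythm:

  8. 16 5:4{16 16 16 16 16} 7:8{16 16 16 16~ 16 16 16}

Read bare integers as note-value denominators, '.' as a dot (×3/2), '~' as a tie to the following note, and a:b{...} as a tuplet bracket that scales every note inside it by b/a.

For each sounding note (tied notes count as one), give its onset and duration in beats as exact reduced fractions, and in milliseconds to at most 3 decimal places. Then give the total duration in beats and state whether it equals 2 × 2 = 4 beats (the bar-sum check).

1) 0.0ms=0b +258.621ms=3/4b
2) 258.621ms=3/4b +86.207ms=1/4b
3) 344.828ms=1b +68.966ms=1/5b
4) 413.793ms=6/5b +68.966ms=1/5b
5) 482.759ms=7/5b +68.966ms=1/5b
6) 551.724ms=8/5b +68.966ms=1/5b
7) 620.69ms=9/5b +68.966ms=1/5b
8) 689.655ms=2b +98.522ms=2/7b
9) 788.177ms=16/7b +98.522ms=2/7b
10) 886.7ms=18/7b +98.522ms=2/7b
11) 985.222ms=20/7b +197.044ms=4/7b
12) 1182.266ms=24/7b +98.522ms=2/7b
13) 1280.788ms=26/7b +98.522ms=2/7b
Σ=4b of 4 (174bpm 2/4) — PASS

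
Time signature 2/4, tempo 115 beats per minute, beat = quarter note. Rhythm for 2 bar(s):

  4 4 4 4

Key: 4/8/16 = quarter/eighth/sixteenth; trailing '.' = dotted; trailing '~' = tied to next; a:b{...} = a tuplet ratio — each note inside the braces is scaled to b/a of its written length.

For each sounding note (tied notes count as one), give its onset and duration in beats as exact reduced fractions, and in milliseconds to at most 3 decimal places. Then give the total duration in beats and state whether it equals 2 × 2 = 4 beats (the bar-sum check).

1) 0.0ms=0b +521.739ms=1b
2) 521.739ms=1b +521.739ms=1b
3) 1043.478ms=2b +521.739ms=1b
4) 1565.217ms=3b +521.739ms=1b
Σ=4b of 4 (115bpm 2/4) — PASS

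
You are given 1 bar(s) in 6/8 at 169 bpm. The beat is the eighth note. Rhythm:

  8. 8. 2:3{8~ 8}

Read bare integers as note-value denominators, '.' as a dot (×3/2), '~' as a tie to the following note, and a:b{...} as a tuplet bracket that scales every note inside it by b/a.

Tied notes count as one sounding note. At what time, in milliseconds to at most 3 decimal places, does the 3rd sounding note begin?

1. 0.0ms @ 0 + 532.544ms (3/2)
2. 532.544ms @ 3/2 + 532.544ms (3/2)
3. 1065.089ms @ 3 + 1065.089ms (3)

note 3 onset = 3b = 1065.089ms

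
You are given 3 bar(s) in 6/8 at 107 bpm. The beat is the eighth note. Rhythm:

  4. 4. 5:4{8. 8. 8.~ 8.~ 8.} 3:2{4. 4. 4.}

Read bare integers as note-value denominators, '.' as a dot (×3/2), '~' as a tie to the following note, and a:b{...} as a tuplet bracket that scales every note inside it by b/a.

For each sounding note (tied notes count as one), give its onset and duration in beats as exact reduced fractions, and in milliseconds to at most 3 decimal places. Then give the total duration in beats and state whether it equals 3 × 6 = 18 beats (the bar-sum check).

1) 0.0ms=0b +1682.243ms=3b
2) 1682.243ms=3b +1682.243ms=3b
3) 3364.486ms=6b +672.897ms=6/5b
4) 4037.383ms=36/5b +672.897ms=6/5b
5) 4710.28ms=42/5b +2018.692ms=18/5b
6) 6728.972ms=12b +1121.495ms=2b
7) 7850.467ms=14b +1121.495ms=2b
8) 8971.963ms=16b +1121.495ms=2b
Σ=18b of 18 (107bpm 6/8) — PASS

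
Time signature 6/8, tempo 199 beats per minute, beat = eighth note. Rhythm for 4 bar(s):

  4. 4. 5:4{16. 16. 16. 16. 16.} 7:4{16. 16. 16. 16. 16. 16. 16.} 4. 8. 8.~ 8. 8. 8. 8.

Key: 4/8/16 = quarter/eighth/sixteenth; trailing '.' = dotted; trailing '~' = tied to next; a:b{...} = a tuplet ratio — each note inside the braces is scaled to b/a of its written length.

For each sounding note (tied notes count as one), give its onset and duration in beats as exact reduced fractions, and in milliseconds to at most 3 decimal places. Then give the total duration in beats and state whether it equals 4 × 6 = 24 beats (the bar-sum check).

1) 0.0ms=0b +904.523ms=3b
2) 904.523ms=3b +904.523ms=3b
3) 1809.045ms=6b +180.905ms=3/5b
4) 1989.95ms=33/5b +180.905ms=3/5b
5) 2170.854ms=36/5b +180.905ms=3/5b
6) 2351.759ms=39/5b +180.905ms=3/5b
7) 2532.663ms=42/5b +180.905ms=3/5b
8) 2713.568ms=9b +129.218ms=3/7b
9) 2842.785ms=66/7b +129.218ms=3/7b
10) 2972.003ms=69/7b +129.218ms=3/7b
11) 3101.22ms=72/7b +129.218ms=3/7b
12) 3230.438ms=75/7b +129.218ms=3/7b
13) 3359.655ms=78/7b +129.218ms=3/7b
14) 3488.873ms=81/7b +129.218ms=3/7b
15) 3618.09ms=12b +904.523ms=3b
16) 4522.613ms=15b +452.261ms=3/2b
17) 4974.874ms=33/2b +904.523ms=3b
18) 5879.397ms=39/2b +452.261ms=3/2b
19) 6331.658ms=21b +452.261ms=3/2b
20) 6783.92ms=45/2b +452.261ms=3/2b
Σ=24b of 24 (199bpm 6/8) — PASS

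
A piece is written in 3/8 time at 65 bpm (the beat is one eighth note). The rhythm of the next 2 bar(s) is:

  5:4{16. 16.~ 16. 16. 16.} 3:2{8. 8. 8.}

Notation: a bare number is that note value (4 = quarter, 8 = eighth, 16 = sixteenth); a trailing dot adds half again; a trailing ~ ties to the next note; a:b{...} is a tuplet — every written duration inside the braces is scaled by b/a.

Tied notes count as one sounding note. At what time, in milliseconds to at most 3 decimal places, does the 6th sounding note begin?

note 6 onset = 4b = 3692.308ms

1. 0.0ms @ 0 + 553.846ms (3/5)
2. 553.846ms @ 3/5 + 1107.692ms (6/5)
3. 1661.538ms @ 9/5 + 553.846ms (3/5)
4. 2215.385ms @ 12/5 + 553.846ms (3/5)
5. 2769.231ms @ 3 + 923.077ms (1)
6. 3692.308ms @ 4 + 923.077ms (1)
7. 4615.385ms @ 5 + 923.077ms (1)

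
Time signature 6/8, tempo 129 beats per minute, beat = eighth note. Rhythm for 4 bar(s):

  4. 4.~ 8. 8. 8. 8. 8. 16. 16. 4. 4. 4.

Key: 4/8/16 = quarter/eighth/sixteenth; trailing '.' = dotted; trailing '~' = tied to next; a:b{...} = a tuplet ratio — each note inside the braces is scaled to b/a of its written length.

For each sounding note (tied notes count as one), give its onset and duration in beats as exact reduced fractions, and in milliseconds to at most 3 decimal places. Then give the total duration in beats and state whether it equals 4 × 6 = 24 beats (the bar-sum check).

1) 0.0ms=0b +1395.349ms=3b
2) 1395.349ms=3b +2093.023ms=9/2b
3) 3488.372ms=15/2b +697.674ms=3/2b
4) 4186.047ms=9b +697.674ms=3/2b
5) 4883.721ms=21/2b +697.674ms=3/2b
6) 5581.395ms=12b +697.674ms=3/2b
7) 6279.07ms=27/2b +348.837ms=3/4b
8) 6627.907ms=57/4b +348.837ms=3/4b
9) 6976.744ms=15b +1395.349ms=3b
10) 8372.093ms=18b +1395.349ms=3b
11) 9767.442ms=21b +1395.349ms=3b
Σ=24b of 24 (129bpm 6/8) — PASS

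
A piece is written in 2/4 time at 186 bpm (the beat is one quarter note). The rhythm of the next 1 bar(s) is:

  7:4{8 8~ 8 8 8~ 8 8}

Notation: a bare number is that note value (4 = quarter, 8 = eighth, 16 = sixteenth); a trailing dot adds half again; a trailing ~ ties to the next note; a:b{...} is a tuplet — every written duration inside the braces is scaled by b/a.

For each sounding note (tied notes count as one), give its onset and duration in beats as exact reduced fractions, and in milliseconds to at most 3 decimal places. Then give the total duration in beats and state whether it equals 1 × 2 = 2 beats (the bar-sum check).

1) 0.0ms=0b +92.166ms=2/7b
2) 92.166ms=2/7b +184.332ms=4/7b
3) 276.498ms=6/7b +92.166ms=2/7b
4) 368.664ms=8/7b +184.332ms=4/7b
5) 552.995ms=12/7b +92.166ms=2/7b
Σ=2b of 2 (186bpm 2/4) — PASS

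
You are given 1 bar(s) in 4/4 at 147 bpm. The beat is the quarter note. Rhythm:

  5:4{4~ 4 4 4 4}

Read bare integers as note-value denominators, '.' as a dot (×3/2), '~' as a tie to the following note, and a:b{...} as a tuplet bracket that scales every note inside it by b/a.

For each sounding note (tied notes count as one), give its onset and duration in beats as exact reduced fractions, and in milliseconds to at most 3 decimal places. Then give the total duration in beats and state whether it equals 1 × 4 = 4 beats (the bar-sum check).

1) 0.0ms=0b +653.061ms=8/5b
2) 653.061ms=8/5b +326.531ms=4/5b
3) 979.592ms=12/5b +326.531ms=4/5b
4) 1306.122ms=16/5b +326.531ms=4/5b
Σ=4b of 4 (147bpm 4/4) — PASS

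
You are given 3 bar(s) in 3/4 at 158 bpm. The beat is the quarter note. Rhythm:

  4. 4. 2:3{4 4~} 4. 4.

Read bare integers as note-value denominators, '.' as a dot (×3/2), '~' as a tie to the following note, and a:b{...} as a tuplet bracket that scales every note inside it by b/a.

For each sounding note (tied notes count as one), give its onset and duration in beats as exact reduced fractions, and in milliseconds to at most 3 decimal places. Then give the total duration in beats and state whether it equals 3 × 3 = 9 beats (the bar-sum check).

1) 0.0ms=0b +569.62ms=3/2b
2) 569.62ms=3/2b +569.62ms=3/2b
3) 1139.241ms=3b +569.62ms=3/2b
4) 1708.861ms=9/2b +1139.241ms=3b
5) 2848.101ms=15/2b +569.62ms=3/2b
Σ=9b of 9 (158bpm 3/4) — PASS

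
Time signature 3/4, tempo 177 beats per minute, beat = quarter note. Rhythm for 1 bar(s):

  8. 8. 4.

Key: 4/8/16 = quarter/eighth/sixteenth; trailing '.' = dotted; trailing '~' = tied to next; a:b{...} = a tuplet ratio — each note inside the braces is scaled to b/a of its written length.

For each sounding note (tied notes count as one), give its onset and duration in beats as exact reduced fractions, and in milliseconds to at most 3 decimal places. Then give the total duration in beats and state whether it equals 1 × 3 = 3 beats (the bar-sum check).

1) 0.0ms=0b +254.237ms=3/4b
2) 254.237ms=3/4b +254.237ms=3/4b
3) 508.475ms=3/2b +508.475ms=3/2b
Σ=3b of 3 (177bpm 3/4) — PASS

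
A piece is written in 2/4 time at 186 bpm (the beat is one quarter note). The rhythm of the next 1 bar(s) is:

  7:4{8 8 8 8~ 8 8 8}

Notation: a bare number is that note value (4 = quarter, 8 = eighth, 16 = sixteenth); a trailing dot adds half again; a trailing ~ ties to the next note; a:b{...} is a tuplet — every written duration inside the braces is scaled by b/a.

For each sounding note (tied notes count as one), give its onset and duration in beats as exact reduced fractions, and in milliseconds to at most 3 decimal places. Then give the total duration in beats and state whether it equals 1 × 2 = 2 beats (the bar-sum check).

1) 0.0ms=0b +92.166ms=2/7b
2) 92.166ms=2/7b +92.166ms=2/7b
3) 184.332ms=4/7b +92.166ms=2/7b
4) 276.498ms=6/7b +184.332ms=4/7b
5) 460.829ms=10/7b +92.166ms=2/7b
6) 552.995ms=12/7b +92.166ms=2/7b
Σ=2b of 2 (186bpm 2/4) — PASS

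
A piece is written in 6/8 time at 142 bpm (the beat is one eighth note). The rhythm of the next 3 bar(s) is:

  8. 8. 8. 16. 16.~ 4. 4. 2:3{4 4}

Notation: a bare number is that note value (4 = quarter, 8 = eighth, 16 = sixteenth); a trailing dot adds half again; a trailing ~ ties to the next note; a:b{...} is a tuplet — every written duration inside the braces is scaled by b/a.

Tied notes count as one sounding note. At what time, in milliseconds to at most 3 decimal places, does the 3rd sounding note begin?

note 3 onset = 3b = 1267.606ms

1. 0.0ms @ 0 + 633.803ms (3/2)
2. 633.803ms @ 3/2 + 633.803ms (3/2)
3. 1267.606ms @ 3 + 633.803ms (3/2)
4. 1901.408ms @ 9/2 + 316.901ms (3/4)
5. 2218.31ms @ 21/4 + 1584.507ms (15/4)
6. 3802.817ms @ 9 + 1267.606ms (3)
7. 5070.423ms @ 12 + 1267.606ms (3)
8. 6338.028ms @ 15 + 1267.606ms (3)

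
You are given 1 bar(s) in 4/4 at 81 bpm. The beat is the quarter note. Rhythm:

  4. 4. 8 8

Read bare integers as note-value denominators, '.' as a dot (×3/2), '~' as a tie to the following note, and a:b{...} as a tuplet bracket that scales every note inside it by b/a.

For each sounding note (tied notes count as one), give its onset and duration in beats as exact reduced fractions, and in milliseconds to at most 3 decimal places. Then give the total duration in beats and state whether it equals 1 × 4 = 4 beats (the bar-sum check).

1) 0.0ms=0b +1111.111ms=3/2b
2) 1111.111ms=3/2b +1111.111ms=3/2b
3) 2222.222ms=3b +370.37ms=1/2b
4) 2592.593ms=7/2b +370.37ms=1/2b
Σ=4b of 4 (81bpm 4/4) — PASS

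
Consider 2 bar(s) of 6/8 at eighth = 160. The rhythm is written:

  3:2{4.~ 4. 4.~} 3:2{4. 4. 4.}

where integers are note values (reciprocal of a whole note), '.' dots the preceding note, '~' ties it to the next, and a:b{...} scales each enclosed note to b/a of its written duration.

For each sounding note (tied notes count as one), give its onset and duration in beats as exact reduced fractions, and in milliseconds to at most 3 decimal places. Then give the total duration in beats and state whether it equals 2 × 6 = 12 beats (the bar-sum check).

1) 0.0ms=0b +1500.0ms=4b
2) 1500.0ms=4b +1500.0ms=4b
3) 3000.0ms=8b +750.0ms=2b
4) 3750.0ms=10b +750.0ms=2b
Σ=12b of 12 (160bpm 6/8) — PASS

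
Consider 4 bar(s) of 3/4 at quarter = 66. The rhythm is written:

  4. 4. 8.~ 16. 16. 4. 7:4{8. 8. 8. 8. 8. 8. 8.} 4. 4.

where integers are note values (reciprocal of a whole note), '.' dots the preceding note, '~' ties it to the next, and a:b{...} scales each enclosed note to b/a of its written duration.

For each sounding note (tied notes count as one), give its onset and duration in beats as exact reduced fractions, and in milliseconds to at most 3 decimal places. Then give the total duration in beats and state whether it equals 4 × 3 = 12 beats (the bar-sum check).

1) 0.0ms=0b +1363.636ms=3/2b
2) 1363.636ms=3/2b +1363.636ms=3/2b
3) 2727.273ms=3b +1022.727ms=9/8b
4) 3750.0ms=33/8b +340.909ms=3/8b
5) 4090.909ms=9/2b +1363.636ms=3/2b
6) 5454.545ms=6b +389.61ms=3/7b
7) 5844.156ms=45/7b +389.61ms=3/7b
8) 6233.766ms=48/7b +389.61ms=3/7b
9) 6623.377ms=51/7b +389.61ms=3/7b
10) 7012.987ms=54/7b +389.61ms=3/7b
11) 7402.597ms=57/7b +389.61ms=3/7b
12) 7792.208ms=60/7b +389.61ms=3/7b
13) 8181.818ms=9b +1363.636ms=3/2b
14) 9545.455ms=21/2b +1363.636ms=3/2b
Σ=12b of 12 (66bpm 3/4) — PASS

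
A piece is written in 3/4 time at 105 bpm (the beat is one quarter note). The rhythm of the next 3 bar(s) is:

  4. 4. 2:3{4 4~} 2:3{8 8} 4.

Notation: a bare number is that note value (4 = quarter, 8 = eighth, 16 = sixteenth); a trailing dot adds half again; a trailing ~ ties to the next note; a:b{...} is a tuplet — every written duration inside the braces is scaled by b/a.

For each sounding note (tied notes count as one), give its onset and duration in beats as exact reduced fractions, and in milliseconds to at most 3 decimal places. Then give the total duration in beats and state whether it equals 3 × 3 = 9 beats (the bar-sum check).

1) 0.0ms=0b +857.143ms=3/2b
2) 857.143ms=3/2b +857.143ms=3/2b
3) 1714.286ms=3b +857.143ms=3/2b
4) 2571.429ms=9/2b +1285.714ms=9/4b
5) 3857.143ms=27/4b +428.571ms=3/4b
6) 4285.714ms=15/2b +857.143ms=3/2b
Σ=9b of 9 (105bpm 3/4) — PASS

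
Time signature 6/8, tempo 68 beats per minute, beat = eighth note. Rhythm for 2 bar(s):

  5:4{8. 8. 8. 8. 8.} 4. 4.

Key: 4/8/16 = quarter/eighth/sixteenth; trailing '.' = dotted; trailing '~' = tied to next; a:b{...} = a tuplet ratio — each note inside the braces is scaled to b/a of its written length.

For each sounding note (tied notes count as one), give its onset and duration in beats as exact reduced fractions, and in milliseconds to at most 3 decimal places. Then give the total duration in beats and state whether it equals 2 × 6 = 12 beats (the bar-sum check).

1) 0.0ms=0b +1058.824ms=6/5b
2) 1058.824ms=6/5b +1058.824ms=6/5b
3) 2117.647ms=12/5b +1058.824ms=6/5b
4) 3176.471ms=18/5b +1058.824ms=6/5b
5) 4235.294ms=24/5b +1058.824ms=6/5b
6) 5294.118ms=6b +2647.059ms=3b
7) 7941.176ms=9b +2647.059ms=3b
Σ=12b of 12 (68bpm 6/8) — PASS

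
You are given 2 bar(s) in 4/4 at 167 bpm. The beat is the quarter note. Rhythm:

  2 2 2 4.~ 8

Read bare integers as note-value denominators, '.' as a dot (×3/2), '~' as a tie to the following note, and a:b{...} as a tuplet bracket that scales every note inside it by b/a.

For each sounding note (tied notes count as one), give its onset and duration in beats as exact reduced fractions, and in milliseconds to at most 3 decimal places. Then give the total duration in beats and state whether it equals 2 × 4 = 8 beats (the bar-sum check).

1) 0.0ms=0b +718.563ms=2b
2) 718.563ms=2b +718.563ms=2b
3) 1437.126ms=4b +718.563ms=2b
4) 2155.689ms=6b +718.563ms=2b
Σ=8b of 8 (167bpm 4/4) — PASS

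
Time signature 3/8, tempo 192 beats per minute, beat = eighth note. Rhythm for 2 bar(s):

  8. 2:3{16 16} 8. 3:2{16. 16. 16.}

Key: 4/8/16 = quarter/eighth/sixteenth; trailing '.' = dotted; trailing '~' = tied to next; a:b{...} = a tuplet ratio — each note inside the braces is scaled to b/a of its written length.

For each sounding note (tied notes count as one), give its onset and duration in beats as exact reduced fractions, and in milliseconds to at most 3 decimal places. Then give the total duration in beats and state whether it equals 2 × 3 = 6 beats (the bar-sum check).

1) 0.0ms=0b +468.75ms=3/2b
2) 468.75ms=3/2b +234.375ms=3/4b
3) 703.125ms=9/4b +234.375ms=3/4b
4) 937.5ms=3b +468.75ms=3/2b
5) 1406.25ms=9/2b +156.25ms=1/2b
6) 1562.5ms=5b +156.25ms=1/2b
7) 1718.75ms=11/2b +156.25ms=1/2b
Σ=6b of 6 (192bpm 3/8) — PASS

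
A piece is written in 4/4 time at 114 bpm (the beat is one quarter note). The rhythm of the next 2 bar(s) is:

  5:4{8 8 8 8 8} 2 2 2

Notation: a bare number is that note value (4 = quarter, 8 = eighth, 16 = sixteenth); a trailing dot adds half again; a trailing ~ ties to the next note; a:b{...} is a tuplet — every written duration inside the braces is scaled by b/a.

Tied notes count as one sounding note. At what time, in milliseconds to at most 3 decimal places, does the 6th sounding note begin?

1. 0.0ms @ 0 + 210.526ms (2/5)
2. 210.526ms @ 2/5 + 210.526ms (2/5)
3. 421.053ms @ 4/5 + 210.526ms (2/5)
4. 631.579ms @ 6/5 + 210.526ms (2/5)
5. 842.105ms @ 8/5 + 210.526ms (2/5)
6. 1052.632ms @ 2 + 1052.632ms (2)
7. 2105.263ms @ 4 + 1052.632ms (2)
8. 3157.895ms @ 6 + 1052.632ms (2)

note 6 onset = 2b = 1052.632ms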